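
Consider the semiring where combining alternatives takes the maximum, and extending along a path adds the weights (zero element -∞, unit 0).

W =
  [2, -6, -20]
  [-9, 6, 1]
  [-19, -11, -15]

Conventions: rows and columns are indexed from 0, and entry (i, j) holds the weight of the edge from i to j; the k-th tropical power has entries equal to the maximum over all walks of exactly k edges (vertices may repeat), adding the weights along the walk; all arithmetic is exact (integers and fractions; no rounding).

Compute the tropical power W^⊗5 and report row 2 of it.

W^⊗2:
  [4, 0, -5]
  [-3, 12, 7]
  [-17, -5, -10]
W^⊗3:
  [6, 6, 1]
  [3, 18, 13]
  [-14, 1, -4]
W^⊗4:
  [8, 12, 7]
  [9, 24, 19]
  [-8, 7, 2]
W^⊗5:
  [10, 18, 13]
  [15, 30, 25]
  [-2, 13, 8]
Answer: row 2 of W^⊗5 = [-2, 13, 8]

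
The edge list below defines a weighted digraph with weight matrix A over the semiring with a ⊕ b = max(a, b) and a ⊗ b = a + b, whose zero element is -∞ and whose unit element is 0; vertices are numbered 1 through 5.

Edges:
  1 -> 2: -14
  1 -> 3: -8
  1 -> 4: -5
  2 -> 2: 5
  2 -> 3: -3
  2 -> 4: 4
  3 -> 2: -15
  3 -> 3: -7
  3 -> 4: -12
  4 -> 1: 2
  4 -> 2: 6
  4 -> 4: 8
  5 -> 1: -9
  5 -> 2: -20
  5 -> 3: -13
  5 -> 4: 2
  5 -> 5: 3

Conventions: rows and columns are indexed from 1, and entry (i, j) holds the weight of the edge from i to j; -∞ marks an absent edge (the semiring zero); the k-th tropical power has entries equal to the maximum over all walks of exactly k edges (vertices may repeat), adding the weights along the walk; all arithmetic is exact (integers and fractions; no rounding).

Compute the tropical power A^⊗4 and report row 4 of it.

A^⊗2:
  [-3, 1, -15, 3, -∞]
  [6, 10, 2, 12, -∞]
  [-10, -6, -14, -4, -∞]
  [10, 14, 3, 16, -∞]
  [4, 8, -10, 10, 6]
A^⊗3:
  [5, 9, -2, 11, -∞]
  [14, 18, 7, 20, -∞]
  [-2, 2, -9, 4, -∞]
  [18, 22, 11, 24, -∞]
  [12, 16, 5, 18, 9]
A^⊗4:
  [13, 17, 6, 19, -∞]
  [22, 26, 15, 28, -∞]
  [6, 10, -1, 12, -∞]
  [26, 30, 19, 32, -∞]
  [20, 24, 13, 26, 12]
Answer: row 4 of A^⊗4 = [26, 30, 19, 32, -∞]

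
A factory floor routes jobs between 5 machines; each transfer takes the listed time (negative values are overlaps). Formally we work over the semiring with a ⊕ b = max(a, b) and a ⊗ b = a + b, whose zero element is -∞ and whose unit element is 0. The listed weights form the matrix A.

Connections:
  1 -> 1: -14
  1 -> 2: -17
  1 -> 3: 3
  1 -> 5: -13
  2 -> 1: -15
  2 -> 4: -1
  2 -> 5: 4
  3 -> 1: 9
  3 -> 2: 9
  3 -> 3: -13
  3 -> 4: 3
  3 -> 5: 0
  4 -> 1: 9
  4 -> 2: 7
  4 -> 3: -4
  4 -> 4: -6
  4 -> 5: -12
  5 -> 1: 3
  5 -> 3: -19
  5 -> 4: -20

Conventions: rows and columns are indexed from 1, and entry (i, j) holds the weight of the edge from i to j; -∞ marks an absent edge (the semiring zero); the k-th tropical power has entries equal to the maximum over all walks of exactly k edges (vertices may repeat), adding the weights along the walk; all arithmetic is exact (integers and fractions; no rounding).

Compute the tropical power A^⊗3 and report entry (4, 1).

A^⊗2:
  [12, 12, -10, 6, 3]
  [8, 6, -5, -7, -13]
  [12, 10, 12, 8, 13]
  [5, 5, 12, 6, 11]
  [-10, -10, 6, -16, -10]
A^⊗3:
  [15, 13, 15, 11, 16]
  [4, 4, 11, 5, 10]
  [21, 21, 15, 15, 14]
  [21, 21, 8, 15, 12]
  [15, 15, -7, 9, 6]
Key observation: the optimum is the walk 4->1->3->1, with weight 9 + 3 + 9 = 21.
Optimal value attained by: walk 4->1->3->1.
Answer: (A^⊗3)[4][1] = 21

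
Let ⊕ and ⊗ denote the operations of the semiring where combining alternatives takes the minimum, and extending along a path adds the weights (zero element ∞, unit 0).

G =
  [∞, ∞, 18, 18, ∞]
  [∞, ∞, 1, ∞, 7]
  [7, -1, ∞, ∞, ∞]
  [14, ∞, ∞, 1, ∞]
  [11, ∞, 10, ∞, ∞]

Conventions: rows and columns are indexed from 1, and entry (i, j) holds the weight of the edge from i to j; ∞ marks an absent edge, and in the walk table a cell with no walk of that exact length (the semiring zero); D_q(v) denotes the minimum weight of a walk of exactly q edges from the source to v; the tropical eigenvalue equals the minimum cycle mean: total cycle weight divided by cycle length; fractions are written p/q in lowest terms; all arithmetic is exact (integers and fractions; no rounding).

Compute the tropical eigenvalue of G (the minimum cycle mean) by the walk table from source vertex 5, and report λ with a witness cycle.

q=0: [∞, ∞, ∞, ∞, 0]
q=1: [11, ∞, 10, ∞, ∞]
q=2: [17, 9, 29, 29, ∞]
q=3: [36, 28, 10, 30, 16]
q=4: [17, 9, 26, 31, 35]
q=5: [33, 25, 10, 32, 16]
Optimal cycle mean attained by: cycle 2->3->2, total 1 + (-1), length 2.
Answer: λ = 0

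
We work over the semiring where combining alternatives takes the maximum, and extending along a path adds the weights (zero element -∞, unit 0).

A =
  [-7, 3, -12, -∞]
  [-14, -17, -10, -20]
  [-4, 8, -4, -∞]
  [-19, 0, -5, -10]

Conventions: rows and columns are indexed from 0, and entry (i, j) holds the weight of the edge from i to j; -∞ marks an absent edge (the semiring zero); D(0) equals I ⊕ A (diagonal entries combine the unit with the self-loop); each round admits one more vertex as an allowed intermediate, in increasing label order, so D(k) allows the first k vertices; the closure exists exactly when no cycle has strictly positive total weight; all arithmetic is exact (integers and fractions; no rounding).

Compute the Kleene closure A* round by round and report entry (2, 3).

D(0):
  [0, 3, -12, -∞]
  [-14, 0, -10, -20]
  [-4, 8, 0, -∞]
  [-19, 0, -5, 0]
D(1):
  [0, 3, -12, -∞]
  [-14, 0, -10, -20]
  [-4, 8, 0, -∞]
  [-19, 0, -5, 0]
D(2):
  [0, 3, -7, -17]
  [-14, 0, -10, -20]
  [-4, 8, 0, -12]
  [-14, 0, -5, 0]
D(3):
  [0, 3, -7, -17]
  [-14, 0, -10, -20]
  [-4, 8, 0, -12]
  [-9, 3, -5, 0]
D(4):
  [0, 3, -7, -17]
  [-14, 0, -10, -20]
  [-4, 8, 0, -12]
  [-9, 3, -5, 0]
Answer: A*[2][3] = -12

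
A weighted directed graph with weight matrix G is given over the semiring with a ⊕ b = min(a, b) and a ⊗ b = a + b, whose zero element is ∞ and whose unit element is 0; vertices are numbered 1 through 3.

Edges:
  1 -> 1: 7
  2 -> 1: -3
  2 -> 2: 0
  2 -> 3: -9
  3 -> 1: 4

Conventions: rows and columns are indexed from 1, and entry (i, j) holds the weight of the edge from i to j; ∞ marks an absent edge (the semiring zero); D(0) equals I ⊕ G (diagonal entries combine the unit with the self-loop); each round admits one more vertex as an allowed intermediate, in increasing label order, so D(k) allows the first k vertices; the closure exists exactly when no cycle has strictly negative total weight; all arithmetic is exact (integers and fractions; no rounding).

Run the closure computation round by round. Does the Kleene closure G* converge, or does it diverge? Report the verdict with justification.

D(0):
  [0, ∞, ∞]
  [-3, 0, -9]
  [4, ∞, 0]
D(1):
  [0, ∞, ∞]
  [-3, 0, -9]
  [4, ∞, 0]
D(2):
  [0, ∞, ∞]
  [-3, 0, -9]
  [4, ∞, 0]
D(3):
  [0, ∞, ∞]
  [-5, 0, -9]
  [4, ∞, 0]
Key observation: every diagonal entry stays at the unit through all rounds, so no improving cycle exists.
Answer: CONVERGES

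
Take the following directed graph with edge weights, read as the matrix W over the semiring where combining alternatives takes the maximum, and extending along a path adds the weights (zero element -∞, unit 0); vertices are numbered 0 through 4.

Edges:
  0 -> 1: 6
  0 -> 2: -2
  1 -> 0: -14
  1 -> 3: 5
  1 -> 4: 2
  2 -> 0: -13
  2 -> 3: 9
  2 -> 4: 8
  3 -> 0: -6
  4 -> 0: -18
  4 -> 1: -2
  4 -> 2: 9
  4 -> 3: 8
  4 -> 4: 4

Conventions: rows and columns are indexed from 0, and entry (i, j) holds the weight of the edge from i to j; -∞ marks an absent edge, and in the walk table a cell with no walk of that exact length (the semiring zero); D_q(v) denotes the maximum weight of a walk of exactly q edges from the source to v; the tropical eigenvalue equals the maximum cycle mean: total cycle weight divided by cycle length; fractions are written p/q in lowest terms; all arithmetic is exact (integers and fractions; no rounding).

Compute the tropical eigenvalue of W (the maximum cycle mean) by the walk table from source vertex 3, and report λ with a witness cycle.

q=0: [-∞, -∞, -∞, 0, -∞]
q=1: [-6, -∞, -∞, -∞, -∞]
q=2: [-∞, 0, -8, -∞, -∞]
q=3: [-14, -∞, -∞, 5, 2]
q=4: [-1, 0, 11, 10, 6]
q=5: [4, 5, 15, 20, 19]
Optimal cycle mean attained by: cycle 2->4->2, total 8 + 9, length 2.
Answer: λ = 17/2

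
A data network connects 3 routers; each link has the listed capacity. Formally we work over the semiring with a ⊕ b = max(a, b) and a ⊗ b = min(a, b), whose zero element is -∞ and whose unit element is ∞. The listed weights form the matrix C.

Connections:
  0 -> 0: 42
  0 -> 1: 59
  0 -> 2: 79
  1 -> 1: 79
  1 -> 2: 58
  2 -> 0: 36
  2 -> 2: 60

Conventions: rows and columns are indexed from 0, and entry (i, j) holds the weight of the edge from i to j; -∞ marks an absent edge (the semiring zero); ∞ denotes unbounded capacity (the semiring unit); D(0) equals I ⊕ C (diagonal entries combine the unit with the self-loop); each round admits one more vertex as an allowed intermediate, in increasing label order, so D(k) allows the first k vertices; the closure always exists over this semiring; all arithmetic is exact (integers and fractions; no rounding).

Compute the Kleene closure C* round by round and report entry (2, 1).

D(0):
  [∞, 59, 79]
  [-∞, ∞, 58]
  [36, -∞, ∞]
D(1):
  [∞, 59, 79]
  [-∞, ∞, 58]
  [36, 36, ∞]
D(2):
  [∞, 59, 79]
  [-∞, ∞, 58]
  [36, 36, ∞]
D(3):
  [∞, 59, 79]
  [36, ∞, 58]
  [36, 36, ∞]
Answer: C*[2][1] = 36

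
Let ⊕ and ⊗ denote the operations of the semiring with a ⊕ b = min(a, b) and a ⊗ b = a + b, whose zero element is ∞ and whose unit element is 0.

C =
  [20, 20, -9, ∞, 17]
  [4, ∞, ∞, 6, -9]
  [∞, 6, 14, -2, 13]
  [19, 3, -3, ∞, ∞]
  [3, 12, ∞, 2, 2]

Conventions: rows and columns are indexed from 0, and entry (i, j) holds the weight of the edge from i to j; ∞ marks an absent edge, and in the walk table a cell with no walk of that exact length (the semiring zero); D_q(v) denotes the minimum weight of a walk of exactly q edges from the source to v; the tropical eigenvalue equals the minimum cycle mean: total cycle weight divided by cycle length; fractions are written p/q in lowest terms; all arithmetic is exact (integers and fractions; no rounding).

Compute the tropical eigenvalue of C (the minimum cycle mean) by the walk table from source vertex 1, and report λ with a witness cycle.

q=0: [∞, 0, ∞, ∞, ∞]
q=1: [4, ∞, ∞, 6, -9]
q=2: [-6, 3, -5, -7, -7]
q=3: [-4, -4, -15, -7, -6]
q=4: [-3, -9, -13, -17, -13]
q=5: [-10, -14, -20, -15, -18]
Optimal cycle mean attained by: cycle 0->2->3->1->4->0, total (-9) + (-2) + 3 + (-9) + 3, length 5.
Answer: λ = -14/5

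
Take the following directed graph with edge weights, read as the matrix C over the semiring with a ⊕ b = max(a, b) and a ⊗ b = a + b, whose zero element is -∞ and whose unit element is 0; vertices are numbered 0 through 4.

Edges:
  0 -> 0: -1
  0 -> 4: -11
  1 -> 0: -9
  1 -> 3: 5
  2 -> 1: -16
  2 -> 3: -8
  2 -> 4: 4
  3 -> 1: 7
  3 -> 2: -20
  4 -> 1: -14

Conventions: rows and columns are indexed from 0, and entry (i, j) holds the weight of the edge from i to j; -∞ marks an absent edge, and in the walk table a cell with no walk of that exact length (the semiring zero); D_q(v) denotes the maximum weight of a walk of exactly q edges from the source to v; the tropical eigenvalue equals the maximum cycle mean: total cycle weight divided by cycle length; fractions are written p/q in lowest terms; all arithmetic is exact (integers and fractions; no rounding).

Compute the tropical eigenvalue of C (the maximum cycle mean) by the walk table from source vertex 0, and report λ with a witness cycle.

q=0: [0, -∞, -∞, -∞, -∞]
q=1: [-1, -∞, -∞, -∞, -11]
q=2: [-2, -25, -∞, -∞, -12]
q=3: [-3, -26, -∞, -20, -13]
q=4: [-4, -13, -40, -21, -14]
q=5: [-5, -14, -41, -8, -15]
Optimal cycle mean attained by: cycle 1->3->1, total 5 + 7, length 2.
Answer: λ = 6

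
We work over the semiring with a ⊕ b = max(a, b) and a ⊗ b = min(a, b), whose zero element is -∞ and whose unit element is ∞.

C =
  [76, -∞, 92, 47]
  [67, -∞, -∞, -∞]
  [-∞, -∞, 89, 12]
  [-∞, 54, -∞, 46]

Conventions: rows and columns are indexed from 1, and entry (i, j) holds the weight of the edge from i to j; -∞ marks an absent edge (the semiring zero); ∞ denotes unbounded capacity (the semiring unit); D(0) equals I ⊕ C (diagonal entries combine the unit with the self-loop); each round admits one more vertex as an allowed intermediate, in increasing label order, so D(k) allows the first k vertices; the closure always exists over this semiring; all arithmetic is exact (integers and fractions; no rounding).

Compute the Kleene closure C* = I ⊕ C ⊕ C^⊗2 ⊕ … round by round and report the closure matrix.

D(0):
  [∞, -∞, 92, 47]
  [67, ∞, -∞, -∞]
  [-∞, -∞, ∞, 12]
  [-∞, 54, -∞, ∞]
D(1):
  [∞, -∞, 92, 47]
  [67, ∞, 67, 47]
  [-∞, -∞, ∞, 12]
  [-∞, 54, -∞, ∞]
D(2):
  [∞, -∞, 92, 47]
  [67, ∞, 67, 47]
  [-∞, -∞, ∞, 12]
  [54, 54, 54, ∞]
D(3):
  [∞, -∞, 92, 47]
  [67, ∞, 67, 47]
  [-∞, -∞, ∞, 12]
  [54, 54, 54, ∞]
D(4):
  [∞, 47, 92, 47]
  [67, ∞, 67, 47]
  [12, 12, ∞, 12]
  [54, 54, 54, ∞]
Answer: C* = [[∞, 47, 92, 47], [67, ∞, 67, 47], [12, 12, ∞, 12], [54, 54, 54, ∞]]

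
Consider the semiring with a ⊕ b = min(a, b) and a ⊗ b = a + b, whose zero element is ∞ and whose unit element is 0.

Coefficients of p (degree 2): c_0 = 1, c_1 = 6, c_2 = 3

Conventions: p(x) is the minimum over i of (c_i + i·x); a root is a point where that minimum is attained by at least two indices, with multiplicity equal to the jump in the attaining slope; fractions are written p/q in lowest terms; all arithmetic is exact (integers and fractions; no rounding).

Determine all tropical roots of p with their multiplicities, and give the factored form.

hull edge (i=0, c=1) to (i=2, c=3): slope 1, span 2
Factored form: p(x) = 3 ⊗ (x ⊕ (-1)) ⊗ (x ⊕ (-1))
Answer: roots = -1 (mult 2)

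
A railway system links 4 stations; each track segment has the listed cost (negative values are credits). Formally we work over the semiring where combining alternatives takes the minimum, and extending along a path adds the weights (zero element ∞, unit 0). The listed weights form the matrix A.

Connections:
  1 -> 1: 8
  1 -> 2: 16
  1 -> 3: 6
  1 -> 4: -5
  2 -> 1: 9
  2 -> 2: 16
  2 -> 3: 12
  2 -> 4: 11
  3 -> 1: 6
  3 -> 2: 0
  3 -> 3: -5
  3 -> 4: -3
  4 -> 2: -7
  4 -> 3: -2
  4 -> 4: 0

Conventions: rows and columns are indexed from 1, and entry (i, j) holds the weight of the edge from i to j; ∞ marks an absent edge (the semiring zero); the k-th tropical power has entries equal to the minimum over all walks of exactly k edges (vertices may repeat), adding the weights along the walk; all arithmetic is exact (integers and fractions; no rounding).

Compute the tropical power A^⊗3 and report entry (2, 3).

A^⊗2:
  [12, -12, -7, -5]
  [17, 4, 7, 4]
  [1, -10, -10, -8]
  [2, -7, -7, -5]
A^⊗3:
  [-3, -12, -12, -10]
  [13, -3, 2, 4]
  [-4, -15, -15, -13]
  [-1, -12, -12, -10]
Key observation: the optimum is the walk 2->1->4->3, with weight 9 + (-5) + (-2) = 2.
Optimal value attained by: walk 2->1->4->3.
Answer: (A^⊗3)[2][3] = 2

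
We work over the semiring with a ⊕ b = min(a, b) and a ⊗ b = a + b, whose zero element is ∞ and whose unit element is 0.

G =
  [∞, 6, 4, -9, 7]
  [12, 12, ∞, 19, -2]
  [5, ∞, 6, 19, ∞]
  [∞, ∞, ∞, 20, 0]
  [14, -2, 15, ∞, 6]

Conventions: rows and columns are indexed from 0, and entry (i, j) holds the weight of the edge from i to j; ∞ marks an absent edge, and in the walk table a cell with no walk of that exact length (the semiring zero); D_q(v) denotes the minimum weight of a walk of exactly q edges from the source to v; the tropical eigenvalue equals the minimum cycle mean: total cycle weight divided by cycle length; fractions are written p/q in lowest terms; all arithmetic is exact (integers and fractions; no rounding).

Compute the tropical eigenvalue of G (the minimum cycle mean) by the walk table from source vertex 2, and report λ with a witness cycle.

q=0: [∞, ∞, 0, ∞, ∞]
q=1: [5, ∞, 6, 19, ∞]
q=2: [11, 11, 9, -4, 12]
q=3: [14, 10, 15, 2, -4]
q=4: [10, -6, 11, 5, 2]
q=5: [6, 0, 14, 1, -8]
Optimal cycle mean attained by: cycle 1->4->1, total (-2) + (-2), length 2.
Answer: λ = -2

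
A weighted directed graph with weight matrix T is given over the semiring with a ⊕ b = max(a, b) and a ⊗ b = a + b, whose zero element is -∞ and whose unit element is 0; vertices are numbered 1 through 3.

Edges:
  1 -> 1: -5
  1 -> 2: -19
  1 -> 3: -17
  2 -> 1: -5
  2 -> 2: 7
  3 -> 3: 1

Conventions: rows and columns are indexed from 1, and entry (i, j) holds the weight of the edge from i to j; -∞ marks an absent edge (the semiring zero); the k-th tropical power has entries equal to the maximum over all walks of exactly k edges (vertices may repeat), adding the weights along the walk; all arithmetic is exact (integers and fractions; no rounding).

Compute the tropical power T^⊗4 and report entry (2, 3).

T^⊗2:
  [-10, -12, -16]
  [2, 14, -22]
  [-∞, -∞, 2]
T^⊗3:
  [-15, -5, -15]
  [9, 21, -15]
  [-∞, -∞, 3]
T^⊗4:
  [-10, 2, -14]
  [16, 28, -8]
  [-∞, -∞, 4]
Key observation: the optimum is the walk 2->2->2->1->3, with weight 7 + 7 + (-5) + (-17) = -8.
Optimal value attained by: walk 2->2->2->1->3.
Answer: (T^⊗4)[2][3] = -8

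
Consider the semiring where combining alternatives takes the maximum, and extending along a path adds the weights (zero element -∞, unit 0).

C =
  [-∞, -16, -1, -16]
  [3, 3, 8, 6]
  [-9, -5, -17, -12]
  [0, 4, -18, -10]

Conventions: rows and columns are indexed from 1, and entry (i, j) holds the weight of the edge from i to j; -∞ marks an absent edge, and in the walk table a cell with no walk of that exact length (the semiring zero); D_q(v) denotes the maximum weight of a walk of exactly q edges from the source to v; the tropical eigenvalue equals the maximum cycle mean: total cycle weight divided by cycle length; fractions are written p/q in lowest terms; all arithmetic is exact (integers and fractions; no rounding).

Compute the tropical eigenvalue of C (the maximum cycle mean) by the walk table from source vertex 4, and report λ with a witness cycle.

q=0: [-∞, -∞, -∞, 0]
q=1: [0, 4, -18, -10]
q=2: [7, 7, 12, 10]
q=3: [10, 14, 15, 13]
q=4: [17, 17, 22, 20]
Optimal cycle mean attained by: cycle 2->4->2, total 6 + 4, length 2.
Answer: λ = 5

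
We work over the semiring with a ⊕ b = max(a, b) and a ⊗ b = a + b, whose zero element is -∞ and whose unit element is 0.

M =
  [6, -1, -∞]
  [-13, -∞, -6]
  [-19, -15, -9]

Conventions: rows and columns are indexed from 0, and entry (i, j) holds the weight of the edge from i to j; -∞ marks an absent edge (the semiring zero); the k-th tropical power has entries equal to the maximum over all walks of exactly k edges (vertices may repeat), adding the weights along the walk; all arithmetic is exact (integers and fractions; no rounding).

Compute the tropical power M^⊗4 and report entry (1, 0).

M^⊗2:
  [12, 5, -7]
  [-7, -14, -15]
  [-13, -20, -18]
M^⊗3:
  [18, 11, -1]
  [-1, -8, -20]
  [-7, -14, -26]
M^⊗4:
  [24, 17, 5]
  [5, -2, -14]
  [-1, -8, -20]
Key observation: the optimum is the walk 1->0->0->0->0, with weight (-13) + 6 + 6 + 6 = 5.
Optimal value attained by: walk 1->0->0->0->0.
Answer: (M^⊗4)[1][0] = 5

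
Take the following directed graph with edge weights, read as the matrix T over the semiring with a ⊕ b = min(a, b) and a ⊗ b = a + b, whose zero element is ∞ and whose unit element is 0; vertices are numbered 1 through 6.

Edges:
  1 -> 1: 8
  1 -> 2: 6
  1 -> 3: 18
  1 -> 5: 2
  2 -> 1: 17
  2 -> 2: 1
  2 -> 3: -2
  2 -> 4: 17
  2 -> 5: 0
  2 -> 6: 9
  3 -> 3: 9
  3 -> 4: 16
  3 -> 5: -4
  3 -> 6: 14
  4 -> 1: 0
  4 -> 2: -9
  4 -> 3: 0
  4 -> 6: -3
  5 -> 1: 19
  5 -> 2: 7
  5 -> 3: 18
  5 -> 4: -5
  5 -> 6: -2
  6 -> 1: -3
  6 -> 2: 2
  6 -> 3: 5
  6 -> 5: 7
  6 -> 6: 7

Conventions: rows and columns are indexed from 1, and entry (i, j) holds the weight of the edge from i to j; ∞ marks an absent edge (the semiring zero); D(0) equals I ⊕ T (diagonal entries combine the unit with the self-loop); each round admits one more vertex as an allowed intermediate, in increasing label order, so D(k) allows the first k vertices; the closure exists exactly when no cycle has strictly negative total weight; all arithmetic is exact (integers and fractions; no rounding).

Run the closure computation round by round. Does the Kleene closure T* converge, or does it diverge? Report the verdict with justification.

D(0):
  [0, 6, 18, ∞, 2, ∞]
  [17, 0, -2, 17, 0, 9]
  [∞, ∞, 0, 16, -4, 14]
  [0, -9, 0, 0, ∞, -3]
  [19, 7, 18, -5, 0, -2]
  [-3, 2, 5, ∞, 7, 0]
D(1):
  [0, 6, 18, ∞, 2, ∞]
  [17, 0, -2, 17, 0, 9]
  [∞, ∞, 0, 16, -4, 14]
  [0, -9, 0, 0, 2, -3]
  [19, 7, 18, -5, 0, -2]
  [-3, 2, 5, ∞, -1, 0]
D(2):
  [0, 6, 4, 23, 2, 15]
  [17, 0, -2, 17, 0, 9]
  [∞, ∞, 0, 16, -4, 14]
  [0, -9, -11, 0, -9, -3]
  [19, 7, 5, -5, 0, -2]
  [-3, 2, 0, 19, -1, 0]
D(3):
  [0, 6, 4, 20, 0, 15]
  [17, 0, -2, 14, -6, 9]
  [∞, ∞, 0, 16, -4, 14]
  [0, -9, -11, 0, -15, -3]
  [19, 7, 5, -5, 0, -2]
  [-3, 2, 0, 16, -4, 0]
Detection: at round 4, diagonal entry (5, 5) turns strictly negative.
Key observation: the cycle 5->4->1->2->3->5 has total weight (-5) + 0 + 6 + (-2) + (-4), which is strictly negative.
Answer: DIVERGES — negative cycle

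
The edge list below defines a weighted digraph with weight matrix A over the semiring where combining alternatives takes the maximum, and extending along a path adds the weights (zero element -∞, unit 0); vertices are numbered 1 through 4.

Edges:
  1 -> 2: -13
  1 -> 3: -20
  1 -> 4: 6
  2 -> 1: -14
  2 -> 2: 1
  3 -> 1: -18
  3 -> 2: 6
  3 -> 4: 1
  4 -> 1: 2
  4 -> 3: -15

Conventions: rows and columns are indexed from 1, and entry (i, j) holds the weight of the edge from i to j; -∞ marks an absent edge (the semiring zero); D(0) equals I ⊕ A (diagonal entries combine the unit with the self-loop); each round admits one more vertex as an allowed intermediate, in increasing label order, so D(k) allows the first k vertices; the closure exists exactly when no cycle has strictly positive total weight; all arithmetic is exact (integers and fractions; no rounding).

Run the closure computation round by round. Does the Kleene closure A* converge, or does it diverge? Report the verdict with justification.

Detection: at round 0, diagonal entry (2, 2) turns strictly positive.
Key observation: the cycle 2->2 has total weight 1, which is strictly positive.
Answer: DIVERGES — positive cycle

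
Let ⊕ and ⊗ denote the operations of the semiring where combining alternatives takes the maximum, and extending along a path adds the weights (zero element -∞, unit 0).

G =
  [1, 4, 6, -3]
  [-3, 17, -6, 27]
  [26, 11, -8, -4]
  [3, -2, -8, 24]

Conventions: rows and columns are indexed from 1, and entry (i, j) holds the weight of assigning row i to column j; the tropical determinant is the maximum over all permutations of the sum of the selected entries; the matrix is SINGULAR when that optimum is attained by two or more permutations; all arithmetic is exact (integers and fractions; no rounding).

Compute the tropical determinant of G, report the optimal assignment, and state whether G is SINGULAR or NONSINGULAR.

σ = (1, 2, 3, 4): 1 + 17 + (-8) + 24 = 34
σ = (1, 2, 4, 3): 1 + 17 + (-4) + (-8) = 6
σ = (1, 3, 2, 4): 1 + (-6) + 11 + 24 = 30
σ = (1, 3, 4, 2): 1 + (-6) + (-4) + (-2) = -11
σ = (1, 4, 2, 3): 1 + 27 + 11 + (-8) = 31
σ = (1, 4, 3, 2): 1 + 27 + (-8) + (-2) = 18
σ = (2, 1, 3, 4): 4 + (-3) + (-8) + 24 = 17
σ = (2, 1, 4, 3): 4 + (-3) + (-4) + (-8) = -11
σ = (2, 3, 1, 4): 4 + (-6) + 26 + 24 = 48
σ = (2, 3, 4, 1): 4 + (-6) + (-4) + 3 = -3
σ = (2, 4, 1, 3): 4 + 27 + 26 + (-8) = 49
σ = (2, 4, 3, 1): 4 + 27 + (-8) + 3 = 26
σ = (3, 1, 2, 4): 6 + (-3) + 11 + 24 = 38
σ = (3, 1, 4, 2): 6 + (-3) + (-4) + (-2) = -3
σ = (3, 2, 1, 4): 6 + 17 + 26 + 24 = 73
σ = (3, 2, 4, 1): 6 + 17 + (-4) + 3 = 22
σ = (3, 4, 1, 2): 6 + 27 + 26 + (-2) = 57
σ = (3, 4, 2, 1): 6 + 27 + 11 + 3 = 47
σ = (4, 1, 2, 3): (-3) + (-3) + 11 + (-8) = -3
σ = (4, 1, 3, 2): (-3) + (-3) + (-8) + (-2) = -16
σ = (4, 2, 1, 3): (-3) + 17 + 26 + (-8) = 32
σ = (4, 2, 3, 1): (-3) + 17 + (-8) + 3 = 9
σ = (4, 3, 1, 2): (-3) + (-6) + 26 + (-2) = 15
σ = (4, 3, 2, 1): (-3) + (-6) + 11 + 3 = 5
Optimal value attained by: σ = (3, 2, 1, 4).
Answer: det⊕(G) = 73; verdict: NONSINGULAR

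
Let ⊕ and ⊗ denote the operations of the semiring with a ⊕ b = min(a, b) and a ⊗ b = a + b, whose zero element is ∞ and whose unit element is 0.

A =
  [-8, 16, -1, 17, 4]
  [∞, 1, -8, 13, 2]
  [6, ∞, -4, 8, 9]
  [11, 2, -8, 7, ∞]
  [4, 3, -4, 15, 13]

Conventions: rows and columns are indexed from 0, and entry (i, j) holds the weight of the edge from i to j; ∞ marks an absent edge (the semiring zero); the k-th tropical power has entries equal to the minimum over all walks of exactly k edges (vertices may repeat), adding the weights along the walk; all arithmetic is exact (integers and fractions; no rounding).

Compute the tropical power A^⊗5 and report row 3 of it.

A^⊗2:
  [-16, 7, -9, 7, -4]
  [-2, 2, -12, 0, 1]
  [-2, 10, -8, 4, 5]
  [-2, 3, -12, 0, 1]
  [-4, 4, -8, 4, 5]
A^⊗3:
  [-24, -1, -17, -1, -12]
  [-10, 2, -16, -4, -3]
  [-10, 6, -12, 0, 1]
  [-10, 2, -16, -4, -3]
  [-12, 5, -12, 0, 0]
A^⊗4:
  [-32, -9, -25, -9, -20]
  [-18, -2, -20, -8, -7]
  [-18, 2, -16, -4, -6]
  [-18, -2, -20, -8, -7]
  [-20, 2, -16, -4, -8]
A^⊗5:
  [-40, -17, -33, -17, -28]
  [-26, -6, -24, -12, -14]
  [-26, -3, -20, -8, -14]
  [-26, -6, -24, -12, -14]
  [-28, -5, -21, -8, -16]
Answer: row 3 of A^⊗5 = [-26, -6, -24, -12, -14]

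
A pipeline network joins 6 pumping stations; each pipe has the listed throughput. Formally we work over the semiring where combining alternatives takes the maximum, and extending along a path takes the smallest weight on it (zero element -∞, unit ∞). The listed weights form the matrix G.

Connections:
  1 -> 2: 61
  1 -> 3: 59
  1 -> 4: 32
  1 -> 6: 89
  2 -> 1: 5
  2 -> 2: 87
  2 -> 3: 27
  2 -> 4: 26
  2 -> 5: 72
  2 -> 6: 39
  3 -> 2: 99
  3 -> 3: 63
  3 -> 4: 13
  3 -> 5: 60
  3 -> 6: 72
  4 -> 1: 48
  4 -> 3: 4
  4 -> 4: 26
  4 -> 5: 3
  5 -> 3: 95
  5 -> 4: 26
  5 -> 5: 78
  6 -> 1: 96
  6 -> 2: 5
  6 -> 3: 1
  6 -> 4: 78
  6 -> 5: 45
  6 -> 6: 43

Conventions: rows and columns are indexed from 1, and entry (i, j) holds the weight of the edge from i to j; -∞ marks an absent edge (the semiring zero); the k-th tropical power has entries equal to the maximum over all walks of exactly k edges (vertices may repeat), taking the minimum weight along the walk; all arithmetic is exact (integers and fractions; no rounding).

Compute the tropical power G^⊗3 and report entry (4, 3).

G^⊗2:
  [89, 61, 59, 78, 61, 59]
  [39, 87, 72, 39, 72, 39]
  [72, 87, 63, 72, 72, 63]
  [26, 48, 48, 32, 4, 48]
  [26, 95, 78, 26, 78, 72]
  [48, 61, 59, 43, 45, 89]
G^⊗3:
  [59, 61, 61, 59, 61, 89]
  [39, 87, 72, 39, 72, 72]
  [63, 87, 72, 63, 72, 72]
  [48, 48, 48, 48, 48, 48]
  [72, 87, 78, 72, 78, 72]
  [89, 61, 59, 78, 61, 59]
Key observation: the optimum is the walk 4->1->3->3, with weight 48 min 59 min 63 = 48.
Optimal value attained by: walk 4->1->3->3.
Answer: (G^⊗3)[4][3] = 48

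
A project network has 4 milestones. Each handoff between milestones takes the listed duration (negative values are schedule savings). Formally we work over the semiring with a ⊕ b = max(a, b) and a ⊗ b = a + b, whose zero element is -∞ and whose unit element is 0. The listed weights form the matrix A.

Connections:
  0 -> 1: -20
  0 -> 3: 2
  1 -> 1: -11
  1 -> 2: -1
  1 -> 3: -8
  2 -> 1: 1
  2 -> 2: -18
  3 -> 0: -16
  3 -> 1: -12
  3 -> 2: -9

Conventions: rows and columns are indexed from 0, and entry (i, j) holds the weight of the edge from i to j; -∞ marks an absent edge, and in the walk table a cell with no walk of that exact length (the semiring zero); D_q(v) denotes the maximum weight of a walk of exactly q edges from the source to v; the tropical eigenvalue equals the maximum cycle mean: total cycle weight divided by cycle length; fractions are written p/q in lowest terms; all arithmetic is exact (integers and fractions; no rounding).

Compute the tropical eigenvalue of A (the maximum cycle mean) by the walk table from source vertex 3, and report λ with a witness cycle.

q=0: [-∞, -∞, -∞, 0]
q=1: [-16, -12, -9, -∞]
q=2: [-∞, -8, -13, -14]
q=3: [-30, -12, -9, -16]
q=4: [-32, -8, -13, -20]
Optimal cycle mean attained by: cycle 1->2->1, total (-1) + 1, length 2.
Answer: λ = 0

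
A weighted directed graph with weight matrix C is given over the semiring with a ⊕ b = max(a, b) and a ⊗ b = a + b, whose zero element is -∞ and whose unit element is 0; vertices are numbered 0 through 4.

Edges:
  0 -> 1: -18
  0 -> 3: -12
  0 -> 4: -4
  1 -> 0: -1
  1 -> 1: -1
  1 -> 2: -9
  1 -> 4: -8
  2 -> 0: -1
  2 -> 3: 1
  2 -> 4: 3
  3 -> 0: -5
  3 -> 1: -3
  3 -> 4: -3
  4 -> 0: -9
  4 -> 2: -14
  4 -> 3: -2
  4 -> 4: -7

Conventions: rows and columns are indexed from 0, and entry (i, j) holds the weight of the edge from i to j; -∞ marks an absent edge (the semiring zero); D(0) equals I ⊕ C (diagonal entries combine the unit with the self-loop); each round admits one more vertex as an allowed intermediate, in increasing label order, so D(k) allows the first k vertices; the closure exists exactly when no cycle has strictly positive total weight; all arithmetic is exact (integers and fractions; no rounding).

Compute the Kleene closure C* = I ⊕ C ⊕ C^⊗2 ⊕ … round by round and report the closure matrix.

D(0):
  [0, -18, -∞, -12, -4]
  [-1, 0, -9, -∞, -8]
  [-1, -∞, 0, 1, 3]
  [-5, -3, -∞, 0, -3]
  [-9, -∞, -14, -2, 0]
D(1):
  [0, -18, -∞, -12, -4]
  [-1, 0, -9, -13, -5]
  [-1, -19, 0, 1, 3]
  [-5, -3, -∞, 0, -3]
  [-9, -27, -14, -2, 0]
D(2):
  [0, -18, -27, -12, -4]
  [-1, 0, -9, -13, -5]
  [-1, -19, 0, 1, 3]
  [-4, -3, -12, 0, -3]
  [-9, -27, -14, -2, 0]
D(3):
  [0, -18, -27, -12, -4]
  [-1, 0, -9, -8, -5]
  [-1, -19, 0, 1, 3]
  [-4, -3, -12, 0, -3]
  [-9, -27, -14, -2, 0]
D(4):
  [0, -15, -24, -12, -4]
  [-1, 0, -9, -8, -5]
  [-1, -2, 0, 1, 3]
  [-4, -3, -12, 0, -3]
  [-6, -5, -14, -2, 0]
D(5):
  [0, -9, -18, -6, -4]
  [-1, 0, -9, -7, -5]
  [-1, -2, 0, 1, 3]
  [-4, -3, -12, 0, -3]
  [-6, -5, -14, -2, 0]
Answer: C* = [[0, -9, -18, -6, -4], [-1, 0, -9, -7, -5], [-1, -2, 0, 1, 3], [-4, -3, -12, 0, -3], [-6, -5, -14, -2, 0]]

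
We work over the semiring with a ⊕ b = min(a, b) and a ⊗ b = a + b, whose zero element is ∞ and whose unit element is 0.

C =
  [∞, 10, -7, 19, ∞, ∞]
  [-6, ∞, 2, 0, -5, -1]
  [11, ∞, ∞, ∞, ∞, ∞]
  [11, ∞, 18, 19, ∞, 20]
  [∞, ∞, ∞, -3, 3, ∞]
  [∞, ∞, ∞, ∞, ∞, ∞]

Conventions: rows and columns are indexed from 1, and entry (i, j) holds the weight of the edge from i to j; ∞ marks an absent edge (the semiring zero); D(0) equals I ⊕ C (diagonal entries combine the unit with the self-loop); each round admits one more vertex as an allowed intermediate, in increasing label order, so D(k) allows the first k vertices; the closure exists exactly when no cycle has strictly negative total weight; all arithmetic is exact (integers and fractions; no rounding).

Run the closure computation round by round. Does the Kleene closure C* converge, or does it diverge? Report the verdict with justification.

D(0):
  [0, 10, -7, 19, ∞, ∞]
  [-6, 0, 2, 0, -5, -1]
  [11, ∞, 0, ∞, ∞, ∞]
  [11, ∞, 18, 0, ∞, 20]
  [∞, ∞, ∞, -3, 0, ∞]
  [∞, ∞, ∞, ∞, ∞, 0]
D(1):
  [0, 10, -7, 19, ∞, ∞]
  [-6, 0, -13, 0, -5, -1]
  [11, 21, 0, 30, ∞, ∞]
  [11, 21, 4, 0, ∞, 20]
  [∞, ∞, ∞, -3, 0, ∞]
  [∞, ∞, ∞, ∞, ∞, 0]
D(2):
  [0, 10, -7, 10, 5, 9]
  [-6, 0, -13, 0, -5, -1]
  [11, 21, 0, 21, 16, 20]
  [11, 21, 4, 0, 16, 20]
  [∞, ∞, ∞, -3, 0, ∞]
  [∞, ∞, ∞, ∞, ∞, 0]
D(3):
  [0, 10, -7, 10, 5, 9]
  [-6, 0, -13, 0, -5, -1]
  [11, 21, 0, 21, 16, 20]
  [11, 21, 4, 0, 16, 20]
  [∞, ∞, ∞, -3, 0, ∞]
  [∞, ∞, ∞, ∞, ∞, 0]
D(4):
  [0, 10, -7, 10, 5, 9]
  [-6, 0, -13, 0, -5, -1]
  [11, 21, 0, 21, 16, 20]
  [11, 21, 4, 0, 16, 20]
  [8, 18, 1, -3, 0, 17]
  [∞, ∞, ∞, ∞, ∞, 0]
D(5):
  [0, 10, -7, 2, 5, 9]
  [-6, 0, -13, -8, -5, -1]
  [11, 21, 0, 13, 16, 20]
  [11, 21, 4, 0, 16, 20]
  [8, 18, 1, -3, 0, 17]
  [∞, ∞, ∞, ∞, ∞, 0]
D(6):
  [0, 10, -7, 2, 5, 9]
  [-6, 0, -13, -8, -5, -1]
  [11, 21, 0, 13, 16, 20]
  [11, 21, 4, 0, 16, 20]
  [8, 18, 1, -3, 0, 17]
  [∞, ∞, ∞, ∞, ∞, 0]
Key observation: every diagonal entry stays at the unit through all rounds, so no improving cycle exists.
Answer: CONVERGES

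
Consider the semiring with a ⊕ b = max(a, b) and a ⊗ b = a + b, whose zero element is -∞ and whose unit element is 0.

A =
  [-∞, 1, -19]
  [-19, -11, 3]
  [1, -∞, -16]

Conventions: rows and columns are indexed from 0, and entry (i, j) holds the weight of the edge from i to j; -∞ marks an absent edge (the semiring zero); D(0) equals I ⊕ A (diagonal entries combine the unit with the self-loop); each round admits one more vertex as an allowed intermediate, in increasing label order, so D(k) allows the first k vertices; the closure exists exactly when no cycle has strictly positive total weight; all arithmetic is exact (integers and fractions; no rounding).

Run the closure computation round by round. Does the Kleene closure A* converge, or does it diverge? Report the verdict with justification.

D(0):
  [0, 1, -19]
  [-19, 0, 3]
  [1, -∞, 0]
D(1):
  [0, 1, -19]
  [-19, 0, 3]
  [1, 2, 0]
Detection: at round 2, diagonal entry (2, 2) turns strictly positive.
Key observation: the cycle 2->0->1->2 has total weight 1 + 1 + 3, which is strictly positive.
Answer: DIVERGES — positive cycle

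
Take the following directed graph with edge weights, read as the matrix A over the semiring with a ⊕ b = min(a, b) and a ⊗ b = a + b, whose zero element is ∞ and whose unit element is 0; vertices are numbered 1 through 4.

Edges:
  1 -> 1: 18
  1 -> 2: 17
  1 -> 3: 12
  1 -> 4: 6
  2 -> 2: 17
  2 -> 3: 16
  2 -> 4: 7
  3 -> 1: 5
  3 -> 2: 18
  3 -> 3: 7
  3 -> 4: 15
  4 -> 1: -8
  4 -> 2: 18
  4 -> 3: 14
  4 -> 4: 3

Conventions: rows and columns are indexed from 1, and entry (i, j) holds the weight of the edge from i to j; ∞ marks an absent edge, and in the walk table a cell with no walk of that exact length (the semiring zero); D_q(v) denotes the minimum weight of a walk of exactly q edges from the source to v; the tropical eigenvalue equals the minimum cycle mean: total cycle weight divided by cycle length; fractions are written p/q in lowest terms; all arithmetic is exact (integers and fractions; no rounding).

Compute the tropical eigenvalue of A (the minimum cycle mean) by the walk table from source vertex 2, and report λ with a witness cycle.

q=0: [∞, 0, ∞, ∞]
q=1: [∞, 17, 16, 7]
q=2: [-1, 25, 21, 10]
q=3: [2, 16, 11, 5]
q=4: [-3, 19, 14, 8]
Optimal cycle mean attained by: cycle 1->4->1, total 6 + (-8), length 2.
Answer: λ = -1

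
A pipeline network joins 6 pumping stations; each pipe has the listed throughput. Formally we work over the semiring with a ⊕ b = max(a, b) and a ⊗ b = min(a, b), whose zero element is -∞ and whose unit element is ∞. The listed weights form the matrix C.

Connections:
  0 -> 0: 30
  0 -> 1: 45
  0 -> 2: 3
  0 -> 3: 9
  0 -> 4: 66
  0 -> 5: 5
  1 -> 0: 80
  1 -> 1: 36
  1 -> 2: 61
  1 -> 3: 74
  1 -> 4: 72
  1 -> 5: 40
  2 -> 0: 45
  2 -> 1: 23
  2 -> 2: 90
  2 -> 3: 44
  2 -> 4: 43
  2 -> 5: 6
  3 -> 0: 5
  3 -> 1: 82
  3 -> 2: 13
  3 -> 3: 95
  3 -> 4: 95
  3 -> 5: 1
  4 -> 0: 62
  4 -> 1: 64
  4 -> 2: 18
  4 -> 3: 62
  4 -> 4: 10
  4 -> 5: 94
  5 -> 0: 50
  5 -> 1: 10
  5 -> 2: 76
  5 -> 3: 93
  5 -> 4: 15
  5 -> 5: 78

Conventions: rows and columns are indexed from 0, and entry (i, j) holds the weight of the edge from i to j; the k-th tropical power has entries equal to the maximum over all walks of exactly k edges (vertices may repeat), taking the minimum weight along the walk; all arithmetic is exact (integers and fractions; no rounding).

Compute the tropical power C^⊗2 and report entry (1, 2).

C^⊗2:
  [62, 64, 45, 62, 45, 66]
  [62, 74, 61, 74, 74, 72]
  [45, 45, 90, 44, 45, 43]
  [80, 82, 61, 95, 95, 94]
  [64, 62, 76, 93, 64, 78]
  [50, 82, 76, 93, 93, 78]
Key observation: the optimum is the walk 1->2->2, with weight 61 min 90 = 61.
Optimal value attained by: walk 1->2->2.
Answer: (C^⊗2)[1][2] = 61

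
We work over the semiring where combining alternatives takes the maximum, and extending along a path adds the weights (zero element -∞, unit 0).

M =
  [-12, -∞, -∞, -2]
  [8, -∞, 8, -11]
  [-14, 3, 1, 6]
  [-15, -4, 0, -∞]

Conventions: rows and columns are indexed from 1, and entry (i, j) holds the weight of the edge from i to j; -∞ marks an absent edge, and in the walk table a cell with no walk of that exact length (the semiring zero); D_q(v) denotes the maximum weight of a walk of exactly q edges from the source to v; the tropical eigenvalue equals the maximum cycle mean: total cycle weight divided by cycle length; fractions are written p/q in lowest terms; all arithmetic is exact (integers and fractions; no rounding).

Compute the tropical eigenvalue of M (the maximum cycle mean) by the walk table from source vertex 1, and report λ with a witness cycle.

q=0: [0, -∞, -∞, -∞]
q=1: [-12, -∞, -∞, -2]
q=2: [-17, -6, -2, -14]
q=3: [2, 1, 2, 4]
q=4: [9, 5, 9, 8]
Optimal cycle mean attained by: cycle 2->3->2, total 8 + 3, length 2.
Answer: λ = 11/2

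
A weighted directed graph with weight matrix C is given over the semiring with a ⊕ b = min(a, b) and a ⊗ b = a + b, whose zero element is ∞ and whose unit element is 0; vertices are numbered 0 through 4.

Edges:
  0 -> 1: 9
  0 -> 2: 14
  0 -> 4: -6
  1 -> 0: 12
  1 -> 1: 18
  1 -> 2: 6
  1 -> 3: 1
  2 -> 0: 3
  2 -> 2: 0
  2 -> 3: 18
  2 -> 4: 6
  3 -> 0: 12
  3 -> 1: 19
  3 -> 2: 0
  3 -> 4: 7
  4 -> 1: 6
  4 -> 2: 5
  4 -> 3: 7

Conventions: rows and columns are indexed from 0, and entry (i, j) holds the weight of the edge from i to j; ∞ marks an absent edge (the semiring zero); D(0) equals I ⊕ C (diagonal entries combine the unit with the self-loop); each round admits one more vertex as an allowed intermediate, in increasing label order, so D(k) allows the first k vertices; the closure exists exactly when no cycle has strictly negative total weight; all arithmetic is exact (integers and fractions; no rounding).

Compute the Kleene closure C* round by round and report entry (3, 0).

D(0):
  [0, 9, 14, ∞, -6]
  [12, 0, 6, 1, ∞]
  [3, ∞, 0, 18, 6]
  [12, 19, 0, 0, 7]
  [∞, 6, 5, 7, 0]
D(1):
  [0, 9, 14, ∞, -6]
  [12, 0, 6, 1, 6]
  [3, 12, 0, 18, -3]
  [12, 19, 0, 0, 6]
  [∞, 6, 5, 7, 0]
D(2):
  [0, 9, 14, 10, -6]
  [12, 0, 6, 1, 6]
  [3, 12, 0, 13, -3]
  [12, 19, 0, 0, 6]
  [18, 6, 5, 7, 0]
D(3):
  [0, 9, 14, 10, -6]
  [9, 0, 6, 1, 3]
  [3, 12, 0, 13, -3]
  [3, 12, 0, 0, -3]
  [8, 6, 5, 7, 0]
D(4):
  [0, 9, 10, 10, -6]
  [4, 0, 1, 1, -2]
  [3, 12, 0, 13, -3]
  [3, 12, 0, 0, -3]
  [8, 6, 5, 7, 0]
D(5):
  [0, 0, -1, 1, -6]
  [4, 0, 1, 1, -2]
  [3, 3, 0, 4, -3]
  [3, 3, 0, 0, -3]
  [8, 6, 5, 7, 0]
Answer: C*[3][0] = 3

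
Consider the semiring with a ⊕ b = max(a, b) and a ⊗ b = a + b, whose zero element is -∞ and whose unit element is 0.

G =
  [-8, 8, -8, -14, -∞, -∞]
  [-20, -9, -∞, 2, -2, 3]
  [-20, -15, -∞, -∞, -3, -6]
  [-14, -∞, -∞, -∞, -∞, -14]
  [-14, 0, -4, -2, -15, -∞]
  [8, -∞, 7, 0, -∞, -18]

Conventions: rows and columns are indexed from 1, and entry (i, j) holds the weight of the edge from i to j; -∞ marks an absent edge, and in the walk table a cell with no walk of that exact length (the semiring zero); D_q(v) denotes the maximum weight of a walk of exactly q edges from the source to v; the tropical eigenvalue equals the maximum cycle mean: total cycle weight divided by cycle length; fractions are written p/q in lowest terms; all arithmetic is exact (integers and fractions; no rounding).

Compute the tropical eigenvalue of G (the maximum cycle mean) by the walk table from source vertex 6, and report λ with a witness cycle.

q=0: [-∞, -∞, -∞, -∞, -∞, 0]
q=1: [8, -∞, 7, 0, -∞, -18]
q=2: [0, 16, 0, -6, 4, 1]
q=3: [9, 8, 8, 18, 14, 19]
q=4: [27, 17, 26, 19, 6, 11]
q=5: [19, 35, 19, 19, 23, 20]
q=6: [28, 27, 27, 37, 33, 38]
Optimal cycle mean attained by: cycle 1->2->6->1, total 8 + 3 + 8, length 3.
Answer: λ = 19/3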